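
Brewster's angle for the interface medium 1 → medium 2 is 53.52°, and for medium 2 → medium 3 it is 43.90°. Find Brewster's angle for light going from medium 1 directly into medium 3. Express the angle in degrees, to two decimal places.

n₂/n₁ = tan 53.52° = 1.3524 and n₃/n₂ = tan 43.90° = 0.9623.
So n₃/n₁ = (n₂/n₁)(n₃/n₂) = 1.3524 × 0.9623 = 1.3015.
θ_B(1→3) = arctan(1.3015) = 52.46°.

θ_B ≈ 52.46°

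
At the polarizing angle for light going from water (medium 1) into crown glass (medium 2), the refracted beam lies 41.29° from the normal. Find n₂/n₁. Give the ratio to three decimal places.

θ_B + θ_t = 90°, so θ_B = 90° − 41.29° = 48.71°.
tan θ_B = n₂/n₁, so n₂/n₁ = tan 48.71° = 1.139.

n₂/n₁ ≈ 1.139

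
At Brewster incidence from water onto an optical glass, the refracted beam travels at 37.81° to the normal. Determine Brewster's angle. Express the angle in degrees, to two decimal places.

Brewster's condition makes the reflected and refracted beams perpendicular: θ_B + θ_t = 90°.
So θ_B = 90° − θ_t = 90° − 37.81° = 52.19°.

θ_B ≈ 52.19°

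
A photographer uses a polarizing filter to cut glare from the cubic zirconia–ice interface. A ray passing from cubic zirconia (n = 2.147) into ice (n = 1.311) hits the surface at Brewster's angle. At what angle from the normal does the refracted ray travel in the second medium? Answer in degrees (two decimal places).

θ_t ≈ 58.59°

tan θ_B = n₂/n₁ = 1.311/2.147 = 0.6106, so θ_B = 31.41°.
At Brewster's angle the reflected and refracted rays are perpendicular, so θ_t = 90° − θ_B = 90° − 31.41° = 58.59°.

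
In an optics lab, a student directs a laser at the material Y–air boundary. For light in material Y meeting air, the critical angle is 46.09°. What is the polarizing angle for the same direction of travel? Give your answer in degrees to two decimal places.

At the critical angle sin θ_c = n₂/n₁, giving n₂/n₁ = sin 46.09° = 0.7204.
Then tan θ_B = n₂/n₁ = 0.7204, so θ_B = arctan 0.7204 = 35.77°.

θ_B ≈ 35.77°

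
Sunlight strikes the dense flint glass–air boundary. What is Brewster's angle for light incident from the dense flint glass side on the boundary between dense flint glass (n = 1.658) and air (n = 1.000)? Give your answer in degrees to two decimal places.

tan θ_B = n₂/n₁ = 1.000/1.658 = 0.6031.
So θ_B = arctan 0.6031 = 31.10°.

θ_B ≈ 31.10°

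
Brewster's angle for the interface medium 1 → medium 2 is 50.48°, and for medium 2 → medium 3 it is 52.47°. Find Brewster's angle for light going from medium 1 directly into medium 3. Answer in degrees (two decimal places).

n₂/n₁ = tan 50.48° = 1.2122 and n₃/n₂ = tan 52.47° = 1.3018.
n₃/n₁ = 1.5781. Then tan θ_B(1→3) = n₃/n₁, so θ_B(1→3) = arctan(1.5781) = 57.64°.

θ_B ≈ 57.64°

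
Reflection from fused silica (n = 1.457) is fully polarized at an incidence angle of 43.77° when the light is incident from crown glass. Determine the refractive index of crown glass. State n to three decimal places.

n ≈ 1.521

At Brewster's angle, tan θ_B = n₂/n₁ with n₁ on the incident side (crown glass) and n₂ on the transmitted side (fused silica).
n₁ = n₂ / tan θ_B = 1.457 / tan 43.77° = 1.521.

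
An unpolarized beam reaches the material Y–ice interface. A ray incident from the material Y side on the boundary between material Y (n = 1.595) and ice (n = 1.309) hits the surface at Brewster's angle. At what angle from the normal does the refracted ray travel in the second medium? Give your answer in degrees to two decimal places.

θ_t ≈ 50.62°

tan θ_B = n₂/n₁ = 1.309/1.595 = 0.8207, so θ_B = 39.38°.
At Brewster's angle the reflected and refracted rays are perpendicular, so θ_t = 90° − θ_B = 90° − 39.38° = 50.62°.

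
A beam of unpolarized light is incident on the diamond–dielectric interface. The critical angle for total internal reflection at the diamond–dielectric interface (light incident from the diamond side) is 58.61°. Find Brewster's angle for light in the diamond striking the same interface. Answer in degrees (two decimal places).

θ_B ≈ 40.49°

n₂/n₁ = sin θ_c = sin 58.61° = 0.8536.
tan θ_B equals the same ratio, so θ_B = arctan(0.8536) = 40.49°.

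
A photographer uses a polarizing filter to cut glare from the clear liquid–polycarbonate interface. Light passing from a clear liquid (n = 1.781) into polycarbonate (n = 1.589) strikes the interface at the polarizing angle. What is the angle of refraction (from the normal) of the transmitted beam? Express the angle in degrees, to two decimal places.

First find Brewster's angle: tan θ_B = 1.589/1.781 = 0.8922, giving θ_B = 41.74°.
The refracted ray is perpendicular to the reflected ray, so θ_t = 90° − θ_B = 48.26°.

θ_t ≈ 48.26°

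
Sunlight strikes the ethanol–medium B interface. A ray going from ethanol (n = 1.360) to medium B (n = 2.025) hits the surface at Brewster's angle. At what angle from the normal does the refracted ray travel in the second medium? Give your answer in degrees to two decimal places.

tan θ_B = n₂/n₁ = 2.025/1.360 = 1.4890, so θ_B = 56.11°.
Since θ_B + θ_t = 90° at Brewster incidence, θ_t = 90° − 56.11° = 33.89°.

θ_t ≈ 33.89°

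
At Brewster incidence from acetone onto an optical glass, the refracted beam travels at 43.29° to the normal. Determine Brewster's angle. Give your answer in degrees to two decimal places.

Brewster's condition makes the reflected and refracted beams perpendicular: θ_B + θ_t = 90°.
So θ_B = 90° − θ_t = 90° − 43.29° = 46.71°.

θ_B ≈ 46.71°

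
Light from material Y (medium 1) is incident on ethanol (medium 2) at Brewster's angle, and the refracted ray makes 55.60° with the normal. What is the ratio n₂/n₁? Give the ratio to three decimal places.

θ_B + θ_t = 90°, so θ_B = 90° − 55.60° = 34.40°.
Then n₂/n₁ = tan θ_B = tan 34.40° = 0.685.

n₂/n₁ ≈ 0.685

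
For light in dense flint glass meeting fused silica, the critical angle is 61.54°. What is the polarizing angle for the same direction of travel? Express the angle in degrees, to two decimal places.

sin θ_c = n₂/n₁, so n₂/n₁ = sin 61.54° = 0.8792.
Brewster: tan θ_B = n₂/n₁ = 0.8792.
θ_B = arctan(0.8792) = 41.32°.

θ_B ≈ 41.32°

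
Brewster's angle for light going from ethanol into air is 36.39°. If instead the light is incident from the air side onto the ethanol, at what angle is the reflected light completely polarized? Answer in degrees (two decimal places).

θ_B' ≈ 53.61°

tan θ_B' = n₁/n₂ = 1/tan θ_B, so θ_B' = 90° − θ_B.
θ_B' = 90° − 36.39° = 53.61°.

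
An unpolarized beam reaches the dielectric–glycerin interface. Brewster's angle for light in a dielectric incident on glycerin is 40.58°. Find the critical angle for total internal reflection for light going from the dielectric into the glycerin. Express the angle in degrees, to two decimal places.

θ_c ≈ 58.93°

From Brewster, n₂/n₁ = tan θ_B = tan 40.58° = 0.8565.
Then sin θ_c = n₂/n₁ = 0.8565, so θ_c = arcsin 0.8565 = 58.93°.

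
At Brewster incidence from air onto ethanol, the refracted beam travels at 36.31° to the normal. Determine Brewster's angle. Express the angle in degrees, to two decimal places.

Since the reflected and refracted rays are at right angles at the polarizing angle, θ_B + θ_t = 90°.
θ_B = 90° − 36.31° = 53.69°.

θ_B ≈ 53.69°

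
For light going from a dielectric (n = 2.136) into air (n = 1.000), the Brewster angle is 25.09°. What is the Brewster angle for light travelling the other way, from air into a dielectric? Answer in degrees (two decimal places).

tan θ_B' = n₁/n₂ = 1/tan θ_B, so θ_B' = 90° − θ_B.
θ_B' = 90° − 25.09° = 64.91°.

θ_B' ≈ 64.91°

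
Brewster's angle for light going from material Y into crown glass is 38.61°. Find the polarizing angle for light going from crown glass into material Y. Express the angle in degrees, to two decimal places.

θ_B' ≈ 51.39°

The two Brewster angles are complementary: θ_B' = 90° − θ_B = 90° − 38.61° = 51.39°.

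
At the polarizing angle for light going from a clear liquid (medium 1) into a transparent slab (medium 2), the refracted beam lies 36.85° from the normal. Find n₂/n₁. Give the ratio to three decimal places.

At Brewster incidence θ_B = 90° − θ_t = 90° − 36.85° = 53.15°.
tan θ_B = n₂/n₁, so n₂/n₁ = tan 53.15° = 1.334.

n₂/n₁ ≈ 1.334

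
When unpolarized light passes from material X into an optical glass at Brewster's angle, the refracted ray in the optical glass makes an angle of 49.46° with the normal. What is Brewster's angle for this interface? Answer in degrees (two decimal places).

θ_B ≈ 40.54°

At Brewster's angle the reflected and refracted rays are perpendicular, so θ_B + θ_t = 90°.
So θ_B = 90° − θ_t = 90° − 49.46° = 40.54°.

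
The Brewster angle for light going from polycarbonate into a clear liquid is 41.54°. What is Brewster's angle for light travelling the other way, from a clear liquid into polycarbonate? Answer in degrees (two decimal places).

Reversing the direction swaps n₁ and n₂, so tan θ_B' = 1/tan θ_B and θ_B' = 90° − θ_B.
Hence θ_B' = 90° − 41.54° = 48.46°.

θ_B' ≈ 48.46°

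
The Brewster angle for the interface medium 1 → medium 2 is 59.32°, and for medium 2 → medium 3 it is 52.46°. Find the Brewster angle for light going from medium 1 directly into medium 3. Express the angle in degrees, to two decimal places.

θ_B ≈ 65.49°

Each Brewster angle gives a ratio: n₂/n₁ = tan 59.32° = 1.6855, n₃/n₂ = tan 52.46° = 1.3013.
So n₃/n₁ = (n₂/n₁)(n₃/n₂) = 1.6855 × 1.3013 = 2.1935.
θ_B(1→3) = arctan(2.1935) = 65.49°.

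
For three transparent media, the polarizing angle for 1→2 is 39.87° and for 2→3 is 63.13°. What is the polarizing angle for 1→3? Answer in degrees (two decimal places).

tan θ_B(1→2) = n₂/n₁ = tan 39.87° = 0.8352.
tan θ_B(2→3) = n₃/n₂ = tan 63.13° = 1.9737.
So n₃/n₁ = (n₂/n₁)(n₃/n₂) = 0.8352 × 1.9737 = 1.6485.
θ_B(1→3) = arctan(1.6485) = 58.76°.

θ_B ≈ 58.76°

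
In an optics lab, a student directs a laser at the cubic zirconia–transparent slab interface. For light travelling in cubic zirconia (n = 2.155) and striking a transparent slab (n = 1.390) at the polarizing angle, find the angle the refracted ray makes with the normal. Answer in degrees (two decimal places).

θ_t ≈ 57.18°

θ_B = arctan(n₂/n₁) = arctan(1.390/2.155) = 32.82°.
At Brewster's angle the reflected and refracted rays are perpendicular, so θ_t = 90° − θ_B = 90° − 32.82° = 57.18°.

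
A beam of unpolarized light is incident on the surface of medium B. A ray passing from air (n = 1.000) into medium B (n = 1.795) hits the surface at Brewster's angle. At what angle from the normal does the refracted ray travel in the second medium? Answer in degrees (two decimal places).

θ_t ≈ 29.12°

θ_B = arctan(n₂/n₁) = arctan(1.795/1.000) = 60.88°.
The refracted ray is perpendicular to the reflected ray, so θ_t = 90° − θ_B = 29.12°.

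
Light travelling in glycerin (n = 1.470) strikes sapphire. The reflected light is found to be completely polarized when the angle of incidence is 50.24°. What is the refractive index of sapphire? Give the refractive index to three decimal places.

At Brewster's angle, tan θ_B = n₂/n₁ with n₁ on the incident side (glycerin) and n₂ on the transmitted side (sapphire).
n₂ = n₁ tan θ_B = 1.470 × tan 50.24° = 1.767.

n ≈ 1.767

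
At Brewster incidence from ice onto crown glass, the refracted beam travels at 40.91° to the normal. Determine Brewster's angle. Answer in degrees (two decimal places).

θ_B ≈ 49.09°

Brewster's condition makes the reflected and refracted beams perpendicular: θ_B + θ_t = 90°.
So θ_B = 90° − θ_t = 90° − 40.91° = 49.09°.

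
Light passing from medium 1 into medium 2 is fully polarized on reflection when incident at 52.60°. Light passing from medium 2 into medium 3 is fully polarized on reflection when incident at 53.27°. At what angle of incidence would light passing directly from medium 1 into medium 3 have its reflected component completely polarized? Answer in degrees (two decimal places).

tan θ_B(1→2) = n₂/n₁ = tan 52.60° = 1.3079.
tan θ_B(2→3) = n₃/n₂ = tan 53.27° = 1.3401.
So n₃/n₁ = (n₂/n₁)(n₃/n₂) = 1.3079 × 1.3401 = 1.7528.
θ_B(1→3) = arctan(1.7528) = 60.29°.

θ_B ≈ 60.29°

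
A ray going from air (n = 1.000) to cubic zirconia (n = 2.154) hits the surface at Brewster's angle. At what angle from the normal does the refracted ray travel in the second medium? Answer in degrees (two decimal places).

tan θ_B = n₂/n₁ = 2.154/1.000 = 2.1540, so θ_B = 65.10°.
At Brewster's angle the reflected and refracted rays are perpendicular, so θ_t = 90° − θ_B = 90° − 65.10° = 24.90°.

θ_t ≈ 24.90°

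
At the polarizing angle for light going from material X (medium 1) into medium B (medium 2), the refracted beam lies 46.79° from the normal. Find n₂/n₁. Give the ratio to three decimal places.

θ_B + θ_t = 90°, so θ_B = 90° − 46.79° = 43.21°.
Then n₂/n₁ = tan θ_B = tan 43.21° = 0.939.

n₂/n₁ ≈ 0.939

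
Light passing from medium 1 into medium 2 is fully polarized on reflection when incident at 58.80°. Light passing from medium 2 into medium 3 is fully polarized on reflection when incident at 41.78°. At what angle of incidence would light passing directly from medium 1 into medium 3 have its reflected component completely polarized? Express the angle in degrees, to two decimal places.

θ_B ≈ 55.87°

tan θ_B(1→2) = n₂/n₁ = tan 58.80° = 1.6512.
tan θ_B(2→3) = n₃/n₂ = tan 41.78° = 0.8935.
So n₃/n₁ = (n₂/n₁)(n₃/n₂) = 1.6512 × 0.8935 = 1.4753.
θ_B(1→3) = arctan(1.4753) = 55.87°.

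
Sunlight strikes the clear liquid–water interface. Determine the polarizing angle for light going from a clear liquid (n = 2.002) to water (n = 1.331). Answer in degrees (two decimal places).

θ_B ≈ 33.62°

Here n₂/n₁ = 1.331/2.002 = 0.6648, and Brewster's law gives tan θ_B = n₂/n₁.
θ_B = arctan(0.6648) = 33.62°.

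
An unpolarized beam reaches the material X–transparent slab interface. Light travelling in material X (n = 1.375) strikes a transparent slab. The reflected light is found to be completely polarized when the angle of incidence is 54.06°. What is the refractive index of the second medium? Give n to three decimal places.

Brewster's law: tan θ_B = n₂/n₁ (light incident in material X, refracted into a transparent slab).
n₂ = n₁ tan θ_B = 1.375 × tan 54.06° = 1.897.

n ≈ 1.897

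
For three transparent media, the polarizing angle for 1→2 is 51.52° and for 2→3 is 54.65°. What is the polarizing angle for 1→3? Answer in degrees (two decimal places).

n₂/n₁ = tan 51.52° = 1.2581 and n₃/n₂ = tan 54.65° = 1.4097.
n₃/n₁ = 1.7736. Then tan θ_B(1→3) = n₃/n₁, so θ_B(1→3) = arctan(1.7736) = 60.58°.

θ_B ≈ 60.58°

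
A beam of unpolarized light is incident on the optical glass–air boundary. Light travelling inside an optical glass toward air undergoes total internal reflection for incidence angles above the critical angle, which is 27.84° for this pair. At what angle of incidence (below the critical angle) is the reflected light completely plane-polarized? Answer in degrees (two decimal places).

n₂/n₁ = sin θ_c = sin 27.84° = 0.4670.
tan θ_B equals the same ratio, so θ_B = arctan(0.4670) = 25.03°.

θ_B ≈ 25.03°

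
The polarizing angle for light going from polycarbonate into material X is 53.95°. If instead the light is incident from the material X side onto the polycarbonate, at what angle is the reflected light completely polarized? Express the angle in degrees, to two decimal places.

tan θ_B' = n₁/n₂ = 1/tan θ_B, so θ_B' = 90° − θ_B.
θ_B' = 90° − 53.95° = 36.05°.

θ_B' ≈ 36.05°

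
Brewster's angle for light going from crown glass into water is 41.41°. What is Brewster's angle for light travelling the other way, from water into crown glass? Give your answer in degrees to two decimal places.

Reversing the direction swaps n₁ and n₂, so tan θ_B' = 1/tan θ_B and θ_B' = 90° − θ_B.
Hence θ_B' = 90° − 41.41° = 48.59°.

θ_B' ≈ 48.59°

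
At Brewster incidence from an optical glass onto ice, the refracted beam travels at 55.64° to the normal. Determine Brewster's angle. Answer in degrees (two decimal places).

θ_B ≈ 34.36°

Brewster's condition makes the reflected and refracted beams perpendicular: θ_B + θ_t = 90°.
θ_B = 90° − 55.64° = 34.36°.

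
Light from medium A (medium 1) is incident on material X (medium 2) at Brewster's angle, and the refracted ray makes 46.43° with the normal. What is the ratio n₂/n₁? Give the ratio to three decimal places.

θ_B + θ_t = 90°, so θ_B = 90° − 46.43° = 43.57°.
tan θ_B = n₂/n₁, so n₂/n₁ = tan 43.57° = 0.951.

n₂/n₁ ≈ 0.951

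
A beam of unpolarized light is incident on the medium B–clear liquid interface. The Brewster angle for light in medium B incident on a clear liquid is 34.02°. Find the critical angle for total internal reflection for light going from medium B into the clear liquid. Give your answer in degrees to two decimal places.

θ_c ≈ 42.46°

From Brewster, n₂/n₁ = tan θ_B = tan 34.02° = 0.6750.
Then sin θ_c = n₂/n₁ = 0.6750, so θ_c = arcsin 0.6750 = 42.46°.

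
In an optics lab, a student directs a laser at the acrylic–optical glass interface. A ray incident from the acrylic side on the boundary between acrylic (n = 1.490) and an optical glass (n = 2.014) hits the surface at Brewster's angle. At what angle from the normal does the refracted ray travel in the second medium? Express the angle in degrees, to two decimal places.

θ_t ≈ 36.49°

θ_B = arctan(n₂/n₁) = arctan(2.014/1.490) = 53.51°.
At Brewster's angle the reflected and refracted rays are perpendicular, so θ_t = 90° − θ_B = 90° − 53.51° = 36.49°.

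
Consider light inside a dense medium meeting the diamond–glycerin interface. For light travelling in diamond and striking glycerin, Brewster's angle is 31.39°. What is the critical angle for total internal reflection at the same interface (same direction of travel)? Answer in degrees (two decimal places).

θ_c ≈ 37.60°

From Brewster, n₂/n₁ = tan θ_B = tan 31.39° = 0.6102.
Then sin θ_c = n₂/n₁ = 0.6102, so θ_c = arcsin 0.6102 = 37.60°.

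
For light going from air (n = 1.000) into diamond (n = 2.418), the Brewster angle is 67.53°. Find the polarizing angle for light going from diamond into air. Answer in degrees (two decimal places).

Reversing the direction swaps n₁ and n₂, so tan θ_B' = 1/tan θ_B and θ_B' = 90° − θ_B.
Hence θ_B' = 90° − 67.53° = 22.47°.

θ_B' ≈ 22.47°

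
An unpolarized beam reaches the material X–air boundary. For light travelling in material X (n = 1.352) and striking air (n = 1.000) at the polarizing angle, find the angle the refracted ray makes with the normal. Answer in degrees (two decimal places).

tan θ_B = n₂/n₁ = 1.000/1.352 = 0.7396, so θ_B = 36.49°.
At Brewster's angle the reflected and refracted rays are perpendicular, so θ_t = 90° − θ_B = 90° − 36.49° = 53.51°.

θ_t ≈ 53.51°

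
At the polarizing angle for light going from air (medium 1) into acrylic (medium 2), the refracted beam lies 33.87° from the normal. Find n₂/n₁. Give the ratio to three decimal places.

At Brewster incidence θ_B = 90° − θ_t = 90° − 33.87° = 56.13°.
Then n₂/n₁ = tan θ_B = tan 56.13° = 1.490.

n₂/n₁ ≈ 1.490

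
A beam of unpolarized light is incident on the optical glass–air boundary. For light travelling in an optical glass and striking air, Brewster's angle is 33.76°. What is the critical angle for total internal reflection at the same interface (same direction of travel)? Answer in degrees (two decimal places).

θ_c ≈ 41.95°

tan θ_B = n₂/n₁ = tan 33.76° = 0.6684.
Total internal reflection: sin θ_c = n₂/n₁ = 0.6684.
θ_c = arcsin(0.6684) = 41.95°.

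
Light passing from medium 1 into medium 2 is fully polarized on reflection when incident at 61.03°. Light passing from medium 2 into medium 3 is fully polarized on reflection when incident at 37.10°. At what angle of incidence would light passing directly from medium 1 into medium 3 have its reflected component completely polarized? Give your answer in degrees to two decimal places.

tan θ_B(1→2) = n₂/n₁ = tan 61.03° = 1.8063.
tan θ_B(2→3) = n₃/n₂ = tan 37.10° = 0.7563.
n₃/n₁ = 1.3661. Then tan θ_B(1→3) = n₃/n₁, so θ_B(1→3) = arctan(1.3661) = 53.80°.

θ_B ≈ 53.80°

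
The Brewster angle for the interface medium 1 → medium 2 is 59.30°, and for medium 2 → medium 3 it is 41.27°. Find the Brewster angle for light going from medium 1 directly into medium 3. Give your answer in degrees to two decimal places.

θ_B ≈ 55.92°

Each Brewster angle gives a ratio: n₂/n₁ = tan 59.30° = 1.6842, n₃/n₂ = tan 41.27° = 0.8776.
n₃/n₁ = 1.4780. Then tan θ_B(1→3) = n₃/n₁, so θ_B(1→3) = arctan(1.4780) = 55.92°.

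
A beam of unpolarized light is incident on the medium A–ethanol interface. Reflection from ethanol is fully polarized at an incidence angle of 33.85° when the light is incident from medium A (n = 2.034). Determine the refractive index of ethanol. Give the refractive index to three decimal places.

n ≈ 1.364

Full polarization of the reflected beam means tan θ_B = n₂/n₁, where n₁ is the incident medium (medium A).
n₂ = n₁ tan θ_B = 2.034 × tan 33.85° = 1.364.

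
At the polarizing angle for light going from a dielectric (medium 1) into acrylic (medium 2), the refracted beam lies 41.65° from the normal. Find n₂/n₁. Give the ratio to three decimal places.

n₂/n₁ ≈ 1.124

θ_B + θ_t = 90°, so θ_B = 90° − 41.65° = 48.35°.
tan θ_B = n₂/n₁, so n₂/n₁ = tan 48.35° = 1.124.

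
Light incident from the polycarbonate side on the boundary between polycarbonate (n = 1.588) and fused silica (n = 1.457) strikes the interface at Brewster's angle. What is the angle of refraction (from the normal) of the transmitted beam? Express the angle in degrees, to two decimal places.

θ_B = arctan(n₂/n₁) = arctan(1.457/1.588) = 42.54°.
At Brewster's angle the reflected and refracted rays are perpendicular, so θ_t = 90° − θ_B = 90° − 42.54° = 47.46°.

θ_t ≈ 47.46°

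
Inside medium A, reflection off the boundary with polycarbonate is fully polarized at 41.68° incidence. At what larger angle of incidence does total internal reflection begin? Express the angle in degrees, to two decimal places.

n₂/n₁ = tan 41.68° = 0.8903; the critical angle satisfies sin θ_c = n₂/n₁.
θ_c = arcsin(0.8903) = 62.92°.

θ_c ≈ 62.92°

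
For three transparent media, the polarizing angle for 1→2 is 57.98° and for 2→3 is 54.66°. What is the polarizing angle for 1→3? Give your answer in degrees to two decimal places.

θ_B ≈ 66.09°

Each Brewster angle gives a ratio: n₂/n₁ = tan 57.98° = 1.5991, n₃/n₂ = tan 54.66° = 1.4103.
n₃/n₁ = 2.2551. Then tan θ_B(1→3) = n₃/n₁, so θ_B(1→3) = arctan(2.2551) = 66.09°.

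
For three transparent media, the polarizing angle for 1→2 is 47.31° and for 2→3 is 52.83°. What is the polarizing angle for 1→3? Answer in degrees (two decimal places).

θ_B ≈ 55.03°

n₂/n₁ = tan 47.31° = 1.0841 and n₃/n₂ = tan 52.83° = 1.3189.
Multiplying, n₃/n₁ = 1.0841 × 1.3189 = 1.4298, and θ_B(1→3) = arctan 1.4298 = 55.03°.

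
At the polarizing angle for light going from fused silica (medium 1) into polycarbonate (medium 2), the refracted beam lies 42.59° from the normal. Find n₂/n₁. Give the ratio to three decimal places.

n₂/n₁ ≈ 1.088

θ_B + θ_t = 90°, so θ_B = 90° − 42.59° = 47.41°.
Then n₂/n₁ = tan θ_B = tan 47.41° = 1.088.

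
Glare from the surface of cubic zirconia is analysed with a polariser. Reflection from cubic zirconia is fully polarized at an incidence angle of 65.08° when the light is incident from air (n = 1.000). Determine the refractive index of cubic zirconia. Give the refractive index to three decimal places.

n ≈ 2.152

Brewster's law: tan θ_B = n₂/n₁ (light incident in air, refracted into cubic zirconia).
n₂ = n₁ tan θ_B = 1.000 × tan 65.08° = 2.152.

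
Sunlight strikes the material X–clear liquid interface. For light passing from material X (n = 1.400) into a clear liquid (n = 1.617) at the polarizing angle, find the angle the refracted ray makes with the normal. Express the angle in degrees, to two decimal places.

First find Brewster's angle: tan θ_B = 1.617/1.400 = 1.1550, giving θ_B = 49.11°.
Since θ_B + θ_t = 90° at Brewster incidence, θ_t = 90° − 49.11° = 40.89°.

θ_t ≈ 40.89°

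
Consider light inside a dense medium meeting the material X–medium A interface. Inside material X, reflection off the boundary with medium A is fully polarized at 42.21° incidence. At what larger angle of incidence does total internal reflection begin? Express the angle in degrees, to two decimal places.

tan θ_B = n₂/n₁ = tan 42.21° = 0.9071.
Total internal reflection: sin θ_c = n₂/n₁ = 0.9071.
θ_c = arcsin(0.9071) = 65.10°.

θ_c ≈ 65.10°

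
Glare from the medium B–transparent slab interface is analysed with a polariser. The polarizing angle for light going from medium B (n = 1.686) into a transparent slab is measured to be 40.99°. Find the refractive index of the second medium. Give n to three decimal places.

n ≈ 1.465

Brewster's law: tan θ_B = n₂/n₁ (light incident in medium B, refracted into a transparent slab).
n₂ = n₁ tan θ_B = 1.686 × tan 40.99° = 1.465.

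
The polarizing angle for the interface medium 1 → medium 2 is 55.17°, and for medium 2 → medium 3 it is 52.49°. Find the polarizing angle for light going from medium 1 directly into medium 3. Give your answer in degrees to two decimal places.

θ_B ≈ 61.89°

n₂/n₁ = tan 55.17° = 1.4372 and n₃/n₂ = tan 52.49° = 1.3028.
n₃/n₁ = 1.8723. Then tan θ_B(1→3) = n₃/n₁, so θ_B(1→3) = arctan(1.8723) = 61.89°.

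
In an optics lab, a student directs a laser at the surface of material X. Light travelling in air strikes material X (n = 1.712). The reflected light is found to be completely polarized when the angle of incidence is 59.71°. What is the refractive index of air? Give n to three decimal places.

n ≈ 1.000

At Brewster's angle, tan θ_B = n₂/n₁ with n₁ on the incident side (air) and n₂ on the transmitted side (material X).
n₁ = n₂ / tan θ_B = 1.712 / tan 59.71° = 1.000.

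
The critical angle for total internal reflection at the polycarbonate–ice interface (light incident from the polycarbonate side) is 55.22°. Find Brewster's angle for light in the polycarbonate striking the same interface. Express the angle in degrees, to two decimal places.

θ_B ≈ 39.40°

sin θ_c = n₂/n₁, so n₂/n₁ = sin 55.22° = 0.8213.
Brewster: tan θ_B = n₂/n₁ = 0.8213.
θ_B = arctan(0.8213) = 39.40°.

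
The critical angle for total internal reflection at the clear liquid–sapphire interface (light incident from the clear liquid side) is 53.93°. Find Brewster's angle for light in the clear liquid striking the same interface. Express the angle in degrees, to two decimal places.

θ_B ≈ 38.95°

n₂/n₁ = sin θ_c = sin 53.93° = 0.8083.
tan θ_B equals the same ratio, so θ_B = arctan(0.8083) = 38.95°.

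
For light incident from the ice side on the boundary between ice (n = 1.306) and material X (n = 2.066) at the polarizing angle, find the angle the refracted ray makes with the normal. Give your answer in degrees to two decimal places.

θ_t ≈ 32.30°

tan θ_B = n₂/n₁ = 2.066/1.306 = 1.5819, so θ_B = 57.70°.
At Brewster's angle the reflected and refracted rays are perpendicular, so θ_t = 90° − θ_B = 90° − 57.70° = 32.30°.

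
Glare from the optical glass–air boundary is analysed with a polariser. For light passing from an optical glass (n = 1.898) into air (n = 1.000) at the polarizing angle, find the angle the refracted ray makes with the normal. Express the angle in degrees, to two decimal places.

θ_t ≈ 62.22°

First find Brewster's angle: tan θ_B = 1.000/1.898 = 0.5269, giving θ_B = 27.78°.
At Brewster's angle the reflected and refracted rays are perpendicular, so θ_t = 90° − θ_B = 90° − 27.78° = 62.22°.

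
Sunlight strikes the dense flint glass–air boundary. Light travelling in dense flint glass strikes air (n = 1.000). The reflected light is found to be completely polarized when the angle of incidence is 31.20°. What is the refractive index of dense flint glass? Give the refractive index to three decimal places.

n ≈ 1.651

Brewster's law: tan θ_B = n₂/n₁ (light incident in dense flint glass, refracted into air).
n₁ = n₂ / tan θ_B = 1.000 / tan 31.20° = 1.651.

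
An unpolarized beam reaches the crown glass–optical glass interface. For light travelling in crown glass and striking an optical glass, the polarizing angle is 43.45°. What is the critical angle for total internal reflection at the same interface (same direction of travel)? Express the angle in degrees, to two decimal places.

tan θ_B = n₂/n₁ = tan 43.45° = 0.9473.
Total internal reflection: sin θ_c = n₂/n₁ = 0.9473.
θ_c = arcsin(0.9473) = 71.32°.

θ_c ≈ 71.32°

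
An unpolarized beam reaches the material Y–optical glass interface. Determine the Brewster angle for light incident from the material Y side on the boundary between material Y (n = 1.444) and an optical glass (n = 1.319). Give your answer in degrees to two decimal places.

θ_B ≈ 42.41°

At Brewster's angle the reflected and refracted rays are perpendicular, which with Snell's law gives tan θ_B = n₂/n₁.
Here n₂/n₁ = 1.319/1.444 = 0.9134, and Brewster's law gives tan θ_B = n₂/n₁.
So θ_B = arctan 0.9134 = 42.41°.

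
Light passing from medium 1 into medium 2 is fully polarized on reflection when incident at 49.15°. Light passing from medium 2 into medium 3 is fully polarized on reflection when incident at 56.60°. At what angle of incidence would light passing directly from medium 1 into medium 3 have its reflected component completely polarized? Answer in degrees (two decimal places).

Each Brewster angle gives a ratio: n₂/n₁ = tan 49.15° = 1.1565, n₃/n₂ = tan 56.60° = 1.5166.
So n₃/n₁ = (n₂/n₁)(n₃/n₂) = 1.1565 × 1.5166 = 1.7539.
θ_B(1→3) = arctan(1.7539) = 60.31°.

θ_B ≈ 60.31°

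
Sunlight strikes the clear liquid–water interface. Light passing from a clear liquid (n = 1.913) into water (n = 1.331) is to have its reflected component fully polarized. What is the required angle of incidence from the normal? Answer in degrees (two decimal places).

θ_B ≈ 34.83°

tan θ_B = n₂/n₁ = 1.331/1.913 = 0.6958. Taking the arctangent, θ_B = 34.83°.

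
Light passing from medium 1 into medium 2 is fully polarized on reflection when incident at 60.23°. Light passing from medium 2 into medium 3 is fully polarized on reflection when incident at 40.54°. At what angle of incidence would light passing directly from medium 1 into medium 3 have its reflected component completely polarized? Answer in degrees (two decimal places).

n₂/n₁ = tan 60.23° = 1.7482 and n₃/n₂ = tan 40.54° = 0.8553.
So n₃/n₁ = (n₂/n₁)(n₃/n₂) = 1.7482 × 0.8553 = 1.4952.
θ_B(1→3) = arctan(1.4952) = 56.23°.

θ_B ≈ 56.23°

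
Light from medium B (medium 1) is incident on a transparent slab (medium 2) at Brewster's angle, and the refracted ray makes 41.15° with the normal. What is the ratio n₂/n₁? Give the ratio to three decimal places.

n₂/n₁ ≈ 1.144

At Brewster incidence θ_B = 90° − θ_t = 90° − 41.15° = 48.85°.
Then n₂/n₁ = tan θ_B = tan 48.85° = 1.144.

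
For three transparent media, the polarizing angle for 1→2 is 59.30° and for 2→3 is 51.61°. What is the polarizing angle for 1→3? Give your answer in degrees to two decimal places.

n₂/n₁ = tan 59.30° = 1.6842 and n₃/n₂ = tan 51.61° = 1.2621.
Multiplying, n₃/n₁ = 1.6842 × 1.2621 = 2.1257, and θ_B(1→3) = arctan 2.1257 = 64.81°.

θ_B ≈ 64.81°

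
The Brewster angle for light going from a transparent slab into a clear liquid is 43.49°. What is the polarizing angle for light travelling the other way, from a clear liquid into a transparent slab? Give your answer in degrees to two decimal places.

tan θ_B' = n₁/n₂ = 1/tan θ_B, so θ_B' = 90° − θ_B.
θ_B' = 90° − 43.49° = 46.51°.

θ_B' ≈ 46.51°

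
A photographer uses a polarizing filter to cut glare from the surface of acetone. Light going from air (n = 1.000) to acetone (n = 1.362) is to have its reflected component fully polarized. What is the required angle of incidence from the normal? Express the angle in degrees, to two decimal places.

θ_B ≈ 53.71°

Brewster's condition: tan θ_B = n₂/n₁ = 1.362/1.000 = 1.3620.
So θ_B = arctan 1.3620 = 53.71°.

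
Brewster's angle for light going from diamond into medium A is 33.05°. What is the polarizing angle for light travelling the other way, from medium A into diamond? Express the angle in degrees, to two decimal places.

Reversing the direction swaps n₁ and n₂, so tan θ_B' = 1/tan θ_B and θ_B' = 90° − θ_B.
Hence θ_B' = 90° − 33.05° = 56.95°.

θ_B' ≈ 56.95°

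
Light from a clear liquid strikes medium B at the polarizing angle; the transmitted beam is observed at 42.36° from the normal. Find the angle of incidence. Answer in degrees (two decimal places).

θ_B ≈ 47.64°

Brewster's condition makes the reflected and refracted beams perpendicular: θ_B + θ_t = 90°.
So θ_B = 90° − θ_t = 90° − 42.36° = 47.64°.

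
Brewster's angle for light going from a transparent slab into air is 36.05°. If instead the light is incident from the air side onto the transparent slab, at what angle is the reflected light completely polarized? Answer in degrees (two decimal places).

θ_B' ≈ 53.95°

Reversing the direction swaps n₁ and n₂, so tan θ_B' = 1/tan θ_B and θ_B' = 90° − θ_B.
Hence θ_B' = 90° − 36.05° = 53.95°.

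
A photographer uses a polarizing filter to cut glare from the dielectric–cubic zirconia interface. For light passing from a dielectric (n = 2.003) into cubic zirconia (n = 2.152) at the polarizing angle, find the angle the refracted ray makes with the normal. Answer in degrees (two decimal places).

θ_B = arctan(n₂/n₁) = arctan(2.152/2.003) = 47.05°.
At Brewster's angle the reflected and refracted rays are perpendicular, so θ_t = 90° − θ_B = 90° − 47.05° = 42.95°.

θ_t ≈ 42.95°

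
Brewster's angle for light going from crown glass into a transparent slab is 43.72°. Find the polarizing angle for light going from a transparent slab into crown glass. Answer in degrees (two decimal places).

θ_B' ≈ 46.28°

tan θ_B' = n₁/n₂ = 1/tan θ_B, so θ_B' = 90° − θ_B.
θ_B' = 90° − 43.72° = 46.28°.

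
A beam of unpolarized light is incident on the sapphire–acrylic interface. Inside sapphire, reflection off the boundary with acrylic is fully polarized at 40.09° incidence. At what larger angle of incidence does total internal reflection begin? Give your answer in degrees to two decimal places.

θ_c ≈ 57.33°

tan θ_B = n₂/n₁ = tan 40.09° = 0.8418.
Total internal reflection: sin θ_c = n₂/n₁ = 0.8418.
θ_c = arcsin(0.8418) = 57.33°.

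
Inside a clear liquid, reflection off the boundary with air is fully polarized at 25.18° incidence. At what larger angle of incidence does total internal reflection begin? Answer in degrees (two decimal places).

θ_c ≈ 28.04°

From Brewster, n₂/n₁ = tan θ_B = tan 25.18° = 0.4701.
Then sin θ_c = n₂/n₁ = 0.4701, so θ_c = arcsin 0.4701 = 28.04°.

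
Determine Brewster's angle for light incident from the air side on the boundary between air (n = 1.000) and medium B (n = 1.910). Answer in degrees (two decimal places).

θ_B ≈ 62.37°

Brewster's condition: tan θ_B = n₂/n₁ = 1.910/1.000 = 1.9100.
So θ_B = arctan 1.9100 = 62.37°.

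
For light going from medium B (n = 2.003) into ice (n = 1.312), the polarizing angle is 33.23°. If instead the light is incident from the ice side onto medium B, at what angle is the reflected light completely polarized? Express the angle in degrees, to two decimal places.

θ_B' ≈ 56.77°

The two Brewster angles are complementary: θ_B' = 90° − θ_B = 90° − 33.23° = 56.77°.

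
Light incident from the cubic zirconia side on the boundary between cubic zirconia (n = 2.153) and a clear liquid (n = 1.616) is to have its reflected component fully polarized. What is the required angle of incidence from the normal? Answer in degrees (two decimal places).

θ_B ≈ 36.89°

Brewster's condition: tan θ_B = n₂/n₁ = 1.616/2.153 = 0.7506.
So θ_B = arctan 0.7506 = 36.89°.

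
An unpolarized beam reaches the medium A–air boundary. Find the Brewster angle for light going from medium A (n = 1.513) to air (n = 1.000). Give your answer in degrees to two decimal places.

tan θ_B = n₂/n₁ = 1.000/1.513 = 0.6609. Taking the arctangent, θ_B = 33.46°.

θ_B ≈ 33.46°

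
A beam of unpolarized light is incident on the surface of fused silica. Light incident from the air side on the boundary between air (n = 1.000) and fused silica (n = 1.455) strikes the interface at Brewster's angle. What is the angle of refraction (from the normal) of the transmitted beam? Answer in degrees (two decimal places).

First find Brewster's angle: tan θ_B = 1.455/1.000 = 1.4550, giving θ_B = 55.50°.
At Brewster's angle the reflected and refracted rays are perpendicular, so θ_t = 90° − θ_B = 90° − 55.50° = 34.50°.

θ_t ≈ 34.50°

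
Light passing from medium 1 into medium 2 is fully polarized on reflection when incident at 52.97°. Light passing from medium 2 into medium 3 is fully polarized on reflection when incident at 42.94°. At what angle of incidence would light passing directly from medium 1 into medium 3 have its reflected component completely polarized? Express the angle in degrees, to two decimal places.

tan θ_B(1→2) = n₂/n₁ = tan 52.97° = 1.3256.
tan θ_B(2→3) = n₃/n₂ = tan 42.94° = 0.9306.
So n₃/n₁ = (n₂/n₁)(n₃/n₂) = 1.3256 × 0.9306 = 1.2335.
θ_B(1→3) = arctan(1.2335) = 50.97°.

θ_B ≈ 50.97°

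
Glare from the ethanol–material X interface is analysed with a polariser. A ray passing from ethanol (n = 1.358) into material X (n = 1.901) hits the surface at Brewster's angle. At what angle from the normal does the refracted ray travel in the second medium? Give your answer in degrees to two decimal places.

tan θ_B = n₂/n₁ = 1.901/1.358 = 1.3999, so θ_B = 54.46°.
The refracted ray is perpendicular to the reflected ray, so θ_t = 90° − θ_B = 35.54°.

θ_t ≈ 35.54°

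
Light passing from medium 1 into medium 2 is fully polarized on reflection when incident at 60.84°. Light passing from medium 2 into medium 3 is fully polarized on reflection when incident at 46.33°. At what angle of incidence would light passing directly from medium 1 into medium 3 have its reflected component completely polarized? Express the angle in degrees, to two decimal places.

tan θ_B(1→2) = n₂/n₁ = tan 60.84° = 1.7922.
tan θ_B(2→3) = n₃/n₂ = tan 46.33° = 1.0475.
Multiplying, n₃/n₁ = 1.7922 × 1.0475 = 1.8774, and θ_B(1→3) = arctan 1.8774 = 61.96°.

θ_B ≈ 61.96°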